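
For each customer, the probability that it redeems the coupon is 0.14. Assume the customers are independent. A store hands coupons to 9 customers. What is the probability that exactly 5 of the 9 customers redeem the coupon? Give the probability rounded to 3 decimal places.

0.004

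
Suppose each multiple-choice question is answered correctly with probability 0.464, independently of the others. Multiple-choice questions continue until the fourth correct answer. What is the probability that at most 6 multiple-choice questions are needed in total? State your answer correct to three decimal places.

Finishing within 6 multiple-choice questions ⇔ at least 4 successes in the first 6. With X ~ Binomial(6, 0.464), P(Y ≤ 6) = 1 − P(X ≤ 3).
  k=0: C(6,0)·0.464^0·0.536^6 = 0.02371
  k=1: C(6,1)·0.464^1·0.536^5 = 0.12317
  k=2: C(6,2)·0.464^2·0.536^4 = 0.26655
  k=3: C(6,3)·0.464^3·0.536^3 = 0.30767
1 − 0.72110 = 0.27890

0.279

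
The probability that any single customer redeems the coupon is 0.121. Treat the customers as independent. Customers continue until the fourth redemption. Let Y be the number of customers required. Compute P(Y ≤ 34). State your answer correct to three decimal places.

Finishing within 34 customers ⇔ at least 4 successes in the first 34. With X ~ Binomial(34, 0.121), P(Y ≤ 34) = 1 − P(X ≤ 3).
  k=0: C(34,0)·0.121^0·0.879^34 = 0.01246
  k=1: C(34,1)·0.121^1·0.879^33 = 0.05833
  k=2: C(34,2)·0.121^2·0.879^32 = 0.13249
  k=3: C(34,3)·0.121^3·0.879^31 = 0.19454
1 − 0.39782 = 0.60218

0.602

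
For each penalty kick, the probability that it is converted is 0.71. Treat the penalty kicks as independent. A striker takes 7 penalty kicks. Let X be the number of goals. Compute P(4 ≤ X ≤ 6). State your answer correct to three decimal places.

0.796

X ~ Binomial(7, 0.71); P(4 ≤ X ≤ 6) = Σ C(7,k) p^k (1−p)^(7−k) over k:
  k=4: C(7,4)·0.71^4·0.29^3 = 0.21692
  k=5: C(7,5)·0.71^5·0.29^2 = 0.31864
  k=6: C(7,6)·0.71^6·0.29^1 = 0.26004
Total = 0.79561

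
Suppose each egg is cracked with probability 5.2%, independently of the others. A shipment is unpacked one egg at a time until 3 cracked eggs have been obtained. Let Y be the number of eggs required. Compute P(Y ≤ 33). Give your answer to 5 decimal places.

Finishing within 33 eggs ⇔ at least 3 successes in the first 33. With X ~ Binomial(33, 0.052), P(Y ≤ 33) = 1 − P(X ≤ 2).
  k=0: C(33,0)·0.052^0·0.948^33 = 0.1716624
  k=1: C(33,1)·0.052^1·0.948^32 = 0.3107306
  k=2: C(33,2)·0.052^2·0.948^31 = 0.2727087
1 − 0.7551018 = 0.2448982

0.24490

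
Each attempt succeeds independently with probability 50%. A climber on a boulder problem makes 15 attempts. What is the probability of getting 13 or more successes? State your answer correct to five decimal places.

0.00369

X ~ Binomial(15, 0.50); P(X ≥ 13) = Σ C(15,k) p^k (1−p)^(15−k) over k:
  k=13: C(15,13)·0.50^13·0.50^2 = 0.0032043
  k=14: C(15,14)·0.50^14·0.50^1 = 0.0004578
  k=15: C(15,15)·0.50^15·0.50^0 = 0.0000305
Total = 0.0036926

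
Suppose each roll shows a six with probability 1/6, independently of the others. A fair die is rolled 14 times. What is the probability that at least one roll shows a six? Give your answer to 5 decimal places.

0.92211

P(at least one) = 1 − P(none) = 1 − (1 − 0.166667)^14
= 1 − 0.0778866 = 0.9221134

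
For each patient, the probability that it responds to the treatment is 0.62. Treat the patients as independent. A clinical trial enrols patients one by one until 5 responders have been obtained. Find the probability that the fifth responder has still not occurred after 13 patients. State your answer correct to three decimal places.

Needing more than 13 patients ⇔ fewer than 5 successes in the first 13. With X ~ Binomial(13, 0.62), P(Y > 13) = P(X ≤ 4).
  k=0: C(13,0)·0.62^0·0.38^13 = 0.00000
  k=1: C(13,1)·0.62^1·0.38^12 = 0.00007
  k=2: C(13,2)·0.62^2·0.38^11 = 0.00072
  k=3: C(13,3)·0.62^3·0.38^10 = 0.00428
  k=4: C(13,4)·0.62^4·0.38^9 = 0.01746
P(X ≤ 4) = 0.02253

0.023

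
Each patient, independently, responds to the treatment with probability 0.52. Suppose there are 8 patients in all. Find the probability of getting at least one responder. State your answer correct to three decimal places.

P(at least one) = 1 − P(none) = 1 − (1 − 0.52)^8
= 1 − 0.00282 = 0.99718

0.997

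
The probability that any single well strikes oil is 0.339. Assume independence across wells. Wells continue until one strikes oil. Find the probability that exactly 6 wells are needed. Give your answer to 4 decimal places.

0.0428

Geometric (trials to first success), p = 0.339.
P(Y = 6) = (1−p)^5 · p = 0.12618 · 0.339 = 0.042777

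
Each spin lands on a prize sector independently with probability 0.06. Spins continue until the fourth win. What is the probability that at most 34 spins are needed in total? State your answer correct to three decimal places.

Finishing within 34 spins ⇔ at least 4 successes in the first 34. With X ~ Binomial(34, 0.06), P(Y ≤ 34) = 1 − P(X ≤ 3).
  k=0: C(34,0)·0.06^0·0.94^34 = 0.12200
  k=1: C(34,1)·0.06^1·0.94^33 = 0.26476
  k=2: C(34,2)·0.06^2·0.94^32 = 0.27884
  k=3: C(34,3)·0.06^3·0.94^31 = 0.18985
1 − 0.85544 = 0.14456

0.145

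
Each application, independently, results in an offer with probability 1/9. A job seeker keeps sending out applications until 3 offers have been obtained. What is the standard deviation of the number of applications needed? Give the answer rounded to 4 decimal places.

14.6969

Y = total applications until the third success; negative binomial with r=3, p=0.111111.
SD(Y) = √[r(1−p)/p²] = √(216.000000) = 14.696938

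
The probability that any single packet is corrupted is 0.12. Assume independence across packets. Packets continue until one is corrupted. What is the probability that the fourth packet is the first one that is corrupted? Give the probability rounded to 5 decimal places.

0.08178

Geometric (trials to first success), p = 0.12.
P(Y = 4) = (1−p)^3 · p = 0.68147 · 0.12 = 0.0817766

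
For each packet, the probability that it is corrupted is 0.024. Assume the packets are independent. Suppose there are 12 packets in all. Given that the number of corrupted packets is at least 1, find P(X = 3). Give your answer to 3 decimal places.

X ~ Binomial(12, 0.024). Want P(X=3 | X≥1) = P(X=3) / P(X≥1).
P(X=3) = C(12,3)·0.024^3·0.976^9 = 0.00244
P(X≥1) = 1 − 0.74713 = 0.25287
Ratio = 0.00244 / 0.25287 = 0.00967

0.010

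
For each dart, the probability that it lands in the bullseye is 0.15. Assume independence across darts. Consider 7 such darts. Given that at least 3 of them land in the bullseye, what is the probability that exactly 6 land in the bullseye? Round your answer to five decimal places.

0.00092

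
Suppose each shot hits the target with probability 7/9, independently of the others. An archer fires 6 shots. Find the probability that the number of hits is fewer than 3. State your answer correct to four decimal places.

X ~ Binomial(6, 0.777778); P(X ≤ 2) = Σ C(6,k) p^k (1−p)^(6−k) over k:
  k=0: C(6,0)·0.777778^0·0.222222^6 = 0.000120
  k=1: C(6,1)·0.777778^1·0.222222^5 = 0.002529
  k=2: C(6,2)·0.777778^2·0.222222^4 = 0.022129
Total = 0.024778

0.0248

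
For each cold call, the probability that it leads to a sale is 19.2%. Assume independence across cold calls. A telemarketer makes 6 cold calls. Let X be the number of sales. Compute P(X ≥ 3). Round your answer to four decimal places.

0.0893

X ~ Binomial(6, 0.192); P(X ≥ 3) = Σ C(6,k) p^k (1−p)^(6−k) over k:
  k=3: C(6,3)·0.192^3·0.808^3 = 0.074674
  k=4: C(6,4)·0.192^4·0.808^2 = 0.013308
  k=5: C(6,5)·0.192^5·0.808^1 = 0.001265
  k=6: C(6,6)·0.192^6·0.808^0 = 0.000050
Total = 0.089297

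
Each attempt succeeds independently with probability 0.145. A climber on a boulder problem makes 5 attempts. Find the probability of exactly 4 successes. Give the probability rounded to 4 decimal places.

X ~ Binomial(n=5, p=0.145).
P(X=4) = C(5,4) · p^4 · (1−p)^1
= 5 · 0.00044205 · 0.855 = 0.001890

0.0019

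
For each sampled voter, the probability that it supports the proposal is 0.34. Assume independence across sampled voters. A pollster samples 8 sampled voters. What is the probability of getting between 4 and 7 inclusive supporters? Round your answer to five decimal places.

0.27226

X ~ Binomial(8, 0.34); P(4 ≤ X ≤ 7) = Σ C(8,k) p^k (1−p)^(8−k) over k:
  k=4: C(8,4)·0.34^4·0.66^4 = 0.1774964
  k=5: C(8,5)·0.34^5·0.66^3 = 0.0731500
  k=6: C(8,6)·0.34^6·0.66^2 = 0.0188417
  k=7: C(8,7)·0.34^7·0.66^1 = 0.0027732
Total = 0.2722613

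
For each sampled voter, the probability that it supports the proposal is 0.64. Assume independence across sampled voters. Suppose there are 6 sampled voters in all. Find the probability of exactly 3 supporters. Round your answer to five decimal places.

0.24461

X ~ Binomial(n=6, p=0.64).
P(X=3) = C(6,3) · p^3 · (1−p)^3
= 20 · 0.26214 · 0.046656 = 0.2446118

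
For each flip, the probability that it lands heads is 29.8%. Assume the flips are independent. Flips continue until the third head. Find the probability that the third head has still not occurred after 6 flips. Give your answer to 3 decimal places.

Needing more than 6 flips ⇔ fewer than 3 successes in the first 6. With X ~ Binomial(6, 0.298), P(Y > 6) = P(X ≤ 2).
  k=0: C(6,0)·0.298^0·0.702^6 = 0.11968
  k=1: C(6,1)·0.298^1·0.702^5 = 0.30483
  k=2: C(6,2)·0.298^2·0.702^4 = 0.32350
P(X ≤ 2) = 0.74801

0.748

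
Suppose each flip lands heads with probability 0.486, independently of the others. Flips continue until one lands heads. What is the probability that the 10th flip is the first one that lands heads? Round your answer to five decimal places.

0.00122

Geometric (trials to first success), p = 0.486.
P(Y = 10) = (1−p)^9 · p = 0.0025042 · 0.486 = 0.0012170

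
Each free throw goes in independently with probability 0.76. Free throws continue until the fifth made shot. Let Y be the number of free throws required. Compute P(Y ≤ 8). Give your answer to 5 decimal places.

Finishing within 8 free throws ⇔ at least 5 successes in the first 8. With X ~ Binomial(8, 0.76), P(Y ≤ 8) = 1 − P(X ≤ 4).
  k=0: C(8,0)·0.76^0·0.24^8 = 0.0000110
  k=1: C(8,1)·0.76^1·0.24^7 = 0.0002789
  k=2: C(8,2)·0.76^2·0.24^6 = 0.0030907
  k=3: C(8,3)·0.76^3·0.24^5 = 0.0195742
  k=4: C(8,4)·0.76^4·0.24^4 = 0.0774814
1 − 0.1004362 = 0.8995638

0.89956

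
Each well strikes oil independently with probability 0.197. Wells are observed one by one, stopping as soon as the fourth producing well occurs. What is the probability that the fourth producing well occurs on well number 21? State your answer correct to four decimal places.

0.0412

Y = trial on which the fourth success occurs; negative binomial, r=4, p=0.197.
P(Y=21) = C(20,3) · p^4 · (1−p)^17
= 1140 · 0.0015061 · 0.023997 = 0.041203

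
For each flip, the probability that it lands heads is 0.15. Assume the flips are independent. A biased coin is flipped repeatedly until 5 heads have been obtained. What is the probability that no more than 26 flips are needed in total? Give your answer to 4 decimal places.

Finishing within 26 flips ⇔ at least 5 successes in the first 26. With X ~ Binomial(26, 0.15), P(Y ≤ 26) = 1 − P(X ≤ 4).
  k=0: C(26,0)·0.15^0·0.85^26 = 0.014618
  k=1: C(26,1)·0.15^1·0.85^25 = 0.067071
  k=2: C(26,2)·0.15^2·0.85^24 = 0.147952
  k=3: C(26,3)·0.15^3·0.85^23 = 0.208873
  k=4: C(26,4)·0.15^4·0.85^22 = 0.211945
1 − 0.650459 = 0.349541

0.3495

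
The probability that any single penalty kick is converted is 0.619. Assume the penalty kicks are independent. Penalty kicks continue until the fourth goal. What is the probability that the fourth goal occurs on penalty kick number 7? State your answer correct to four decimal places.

0.1624

Y = trial on which the fourth success occurs; negative binomial, r=4, p=0.619.
P(Y=7) = C(6,3) · p^4 · (1−p)^3
= 20 · 0.14681 · 0.055306 = 0.162393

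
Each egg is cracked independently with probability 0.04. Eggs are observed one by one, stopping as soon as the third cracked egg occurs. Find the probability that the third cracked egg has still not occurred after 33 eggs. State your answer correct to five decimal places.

Needing more than 33 eggs ⇔ fewer than 3 successes in the first 33. With X ~ Binomial(33, 0.04), P(Y > 33) = P(X ≤ 2).
  k=0: C(33,0)·0.04^0·0.96^33 = 0.2599864
  k=1: C(33,1)·0.04^1·0.96^32 = 0.3574813
  k=2: C(33,2)·0.04^2·0.96^31 = 0.2383209
P(X ≤ 2) = 0.8557887

0.85579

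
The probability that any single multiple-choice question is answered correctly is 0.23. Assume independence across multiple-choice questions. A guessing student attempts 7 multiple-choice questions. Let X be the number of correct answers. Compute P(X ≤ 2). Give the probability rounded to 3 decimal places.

X ~ Binomial(7, 0.23); P(X ≤ 2) = Σ C(7,k) p^k (1−p)^(7−k) over k:
  k=0: C(7,0)·0.23^0·0.77^7 = 0.16049
  k=1: C(7,1)·0.23^1·0.77^6 = 0.33556
  k=2: C(7,2)·0.23^2·0.77^5 = 0.30070
Total = 0.79674

0.797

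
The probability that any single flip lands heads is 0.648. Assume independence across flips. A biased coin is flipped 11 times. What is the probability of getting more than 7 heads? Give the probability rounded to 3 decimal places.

0.420

X ~ Binomial(11, 0.648); P(X ≥ 8) = Σ C(11,k) p^k (1−p)^(11−k) over k:
  k=8: C(11,8)·0.648^8·0.352^3 = 0.22372
  k=9: C(11,9)·0.648^9·0.352^2 = 0.13728
  k=10: C(11,10)·0.648^10·0.352^1 = 0.05055
  k=11: C(11,11)·0.648^11·0.352^0 = 0.00846
Total = 0.42001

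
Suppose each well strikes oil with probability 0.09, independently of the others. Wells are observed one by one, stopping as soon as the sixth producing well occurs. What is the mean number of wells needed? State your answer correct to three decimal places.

Y = total wells until the sixth success; negative binomial with r=6, p=0.09.
E[Y] = r / p = 6 / 0.09 = 66.66667

66.667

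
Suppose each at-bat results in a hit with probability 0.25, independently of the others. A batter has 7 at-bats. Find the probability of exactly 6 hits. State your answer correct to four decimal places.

0.0013

X ~ Binomial(n=7, p=0.25).
P(X=6) = C(7,6) · p^6 · (1−p)^1
= 7 · 0.00024414 · 0.75 = 0.001282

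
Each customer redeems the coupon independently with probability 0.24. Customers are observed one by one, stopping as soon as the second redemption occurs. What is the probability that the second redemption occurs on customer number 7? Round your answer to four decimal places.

Y = trial on which the second success occurs; negative binomial, r=2, p=0.24.
P(Y=7) = C(6,1) · p^2 · (1−p)^5
= 6 · 0.0576 · 0.25355 = 0.087628

0.0876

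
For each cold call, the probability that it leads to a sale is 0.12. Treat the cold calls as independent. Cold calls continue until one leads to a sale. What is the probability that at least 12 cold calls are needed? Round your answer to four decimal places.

0.2451

Y = number of cold calls to the first success; geometric, p = 0.12.
P(Y > 11) = P(first 11 all fail) = (1−p)^11 = 0.245081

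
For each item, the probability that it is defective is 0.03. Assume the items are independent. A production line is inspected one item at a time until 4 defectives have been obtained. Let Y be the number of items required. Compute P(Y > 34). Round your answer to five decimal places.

0.98167

Needing more than 34 items ⇔ fewer than 4 successes in the first 34. With X ~ Binomial(34, 0.03), P(Y > 34) = P(X ≤ 3).
  k=0: C(34,0)·0.03^0·0.97^34 = 0.3550087
  k=1: C(34,1)·0.03^1·0.97^33 = 0.3733081
  k=2: C(34,2)·0.03^2·0.97^32 = 0.1905026
  k=3: C(34,3)·0.03^3·0.97^31 = 0.0628462
P(X ≤ 3) = 0.9816656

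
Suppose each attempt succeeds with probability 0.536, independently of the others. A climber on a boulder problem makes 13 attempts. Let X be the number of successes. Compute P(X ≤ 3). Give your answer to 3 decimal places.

X ~ Binomial(13, 0.536); P(X ≤ 3) = Σ C(13,k) p^k (1−p)^(13−k) over k:
  k=0: C(13,0)·0.536^0·0.464^13 = 0.00005
  k=1: C(13,1)·0.536^1·0.464^12 = 0.00069
  k=2: C(13,2)·0.536^2·0.464^11 = 0.00481
  k=3: C(13,3)·0.536^3·0.464^10 = 0.02037
Total = 0.02592

0.026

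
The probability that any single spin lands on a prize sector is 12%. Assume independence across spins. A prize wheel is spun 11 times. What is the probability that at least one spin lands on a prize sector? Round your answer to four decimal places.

0.7549

P(at least one) = 1 − P(none) = 1 − (1 − 0.12)^11
= 1 − 0.245081 = 0.754919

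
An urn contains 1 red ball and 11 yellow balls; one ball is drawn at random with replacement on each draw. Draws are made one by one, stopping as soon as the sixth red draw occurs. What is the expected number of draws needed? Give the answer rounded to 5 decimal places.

Y = total draws until the sixth success; negative binomial with r=6, p=0.083333.
E[Y] = r / p = 6 / 0.083333 = 72.0000000

72.00000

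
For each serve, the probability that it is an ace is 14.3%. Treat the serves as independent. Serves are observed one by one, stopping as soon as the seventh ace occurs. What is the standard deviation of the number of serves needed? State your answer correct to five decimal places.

Y = total serves until the seventh success; negative binomial with r=7, p=0.143.
SD(Y) = √[r(1−p)/p²] = √(293.3639787) = 17.1278714

17.12787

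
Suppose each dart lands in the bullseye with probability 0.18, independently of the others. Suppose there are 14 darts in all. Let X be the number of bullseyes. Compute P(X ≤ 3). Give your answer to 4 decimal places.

X ~ Binomial(14, 0.18); P(X ≤ 3) = Σ C(14,k) p^k (1−p)^(14−k) over k:
  k=0: C(14,0)·0.18^0·0.82^14 = 0.062143
  k=1: C(14,1)·0.18^1·0.82^13 = 0.190977
  k=2: C(14,2)·0.18^2·0.82^12 = 0.272491
  k=3: C(14,3)·0.18^3·0.82^11 = 0.239261
Total = 0.764872

0.7649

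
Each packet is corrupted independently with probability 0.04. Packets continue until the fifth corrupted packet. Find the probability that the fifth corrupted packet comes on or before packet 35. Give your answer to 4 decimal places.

0.0122

Finishing within 35 packets ⇔ at least 5 successes in the first 35. With X ~ Binomial(35, 0.04), P(Y ≤ 35) = 1 − P(X ≤ 4).
  k=0: C(35,0)·0.04^0·0.96^35 = 0.239603
  k=1: C(35,1)·0.04^1·0.96^34 = 0.349422
  k=2: C(35,2)·0.04^2·0.96^33 = 0.247507
  k=3: C(35,3)·0.04^3·0.96^32 = 0.113441
  k=4: C(35,4)·0.04^4·0.96^31 = 0.037814
1 − 0.987787 = 0.012213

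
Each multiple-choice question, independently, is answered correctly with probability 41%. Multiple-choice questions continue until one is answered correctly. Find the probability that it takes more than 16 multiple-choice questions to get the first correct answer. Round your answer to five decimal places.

Y = number of multiple-choice questions to the first success; geometric, p = 0.41.
P(Y > 16) = P(first 16 all fail) = (1−p)^16 = 0.0002156

0.00022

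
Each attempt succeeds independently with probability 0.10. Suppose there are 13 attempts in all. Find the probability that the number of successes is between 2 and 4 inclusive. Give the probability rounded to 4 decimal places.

X ~ Binomial(13, 0.10); P(2 ≤ X ≤ 4) = Σ C(13,k) p^k (1−p)^(13−k) over k:
  k=2: C(13,2)·0.10^2·0.90^11 = 0.244772
  k=3: C(13,3)·0.10^3·0.90^10 = 0.099722
  k=4: C(13,4)·0.10^4·0.90^9 = 0.027701
Total = 0.372195

0.3722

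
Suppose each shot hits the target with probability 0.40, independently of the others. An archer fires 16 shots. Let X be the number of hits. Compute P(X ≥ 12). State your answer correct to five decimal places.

X ~ Binomial(16, 0.40); P(X ≥ 12) = Σ C(16,k) p^k (1−p)^(16−k) over k:
  k=12: C(16,12)·0.40^12·0.60^4 = 0.0039573
  k=13: C(16,13)·0.40^13·0.60^3 = 0.0008117
  k=14: C(16,14)·0.40^14·0.60^2 = 0.0001160
  k=15: C(16,15)·0.40^15·0.60^1 = 0.0000103
  k=16: C(16,16)·0.40^16·0.60^0 = 0.0000004
Total = 0.0048957

0.00490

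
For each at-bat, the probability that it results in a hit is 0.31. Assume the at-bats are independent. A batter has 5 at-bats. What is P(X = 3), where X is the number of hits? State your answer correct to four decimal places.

0.1418

X ~ Binomial(n=5, p=0.31).
P(X=3) = C(5,3) · p^3 · (1−p)^2
= 10 · 0.029791 · 0.4761 = 0.141835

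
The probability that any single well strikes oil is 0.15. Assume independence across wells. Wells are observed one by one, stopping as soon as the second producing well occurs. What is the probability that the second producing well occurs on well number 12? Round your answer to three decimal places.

0.049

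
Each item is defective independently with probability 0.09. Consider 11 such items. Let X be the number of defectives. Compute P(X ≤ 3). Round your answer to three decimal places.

X ~ Binomial(11, 0.09); P(X ≤ 3) = Σ C(11,k) p^k (1−p)^(11−k) over k:
  k=0: C(11,0)·0.09^0·0.91^11 = 0.35437
  k=1: C(11,1)·0.09^1·0.91^10 = 0.38552
  k=2: C(11,2)·0.09^2·0.91^9 = 0.19064
  k=3: C(11,3)·0.09^3·0.91^8 = 0.05656
Total = 0.98710

0.987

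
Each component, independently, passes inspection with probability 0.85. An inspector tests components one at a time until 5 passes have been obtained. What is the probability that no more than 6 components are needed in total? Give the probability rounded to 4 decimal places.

Finishing within 6 components ⇔ at least 5 successes in the first 6. With X ~ Binomial(6, 0.85), P(Y ≤ 6) = 1 − P(X ≤ 4).
  k=0: C(6,0)·0.85^0·0.15^6 = 0.000011
  k=1: C(6,1)·0.85^1·0.15^5 = 0.000387
  k=2: C(6,2)·0.85^2·0.15^4 = 0.005486
  k=3: C(6,3)·0.85^3·0.15^3 = 0.041453
  k=4: C(6,4)·0.85^4·0.15^2 = 0.176177
1 − 0.223516 = 0.776484

0.7765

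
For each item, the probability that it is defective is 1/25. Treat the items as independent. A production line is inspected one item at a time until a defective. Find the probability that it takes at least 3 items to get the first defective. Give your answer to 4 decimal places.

0.9216

Y = number of items to the first success; geometric, p = 0.04.
P(Y > 2) = P(first 2 all fail) = (1−p)^2 = 0.921600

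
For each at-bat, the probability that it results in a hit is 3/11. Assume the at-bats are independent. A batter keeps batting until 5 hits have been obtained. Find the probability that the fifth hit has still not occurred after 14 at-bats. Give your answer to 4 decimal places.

0.6722

Needing more than 14 at-bats ⇔ fewer than 5 successes in the first 14. With X ~ Binomial(14, 0.272727), P(Y > 14) = P(X ≤ 4).
  k=0: C(14,0)·0.272727^0·0.727273^14 = 0.011581
  k=1: C(14,1)·0.272727^1·0.727273^13 = 0.060803
  k=2: C(14,2)·0.272727^2·0.727273^12 = 0.148206
  k=3: C(14,3)·0.272727^3·0.727273^11 = 0.222309
  k=4: C(14,4)·0.272727^4·0.727273^10 = 0.229256
P(X ≤ 4) = 0.672156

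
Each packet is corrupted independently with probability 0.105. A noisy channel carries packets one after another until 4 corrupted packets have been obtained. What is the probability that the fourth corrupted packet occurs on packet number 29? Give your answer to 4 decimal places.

Y = trial on which the fourth success occurs; negative binomial, r=4, p=0.105.
P(Y=29) = C(28,3) · p^4 · (1−p)^25
= 3276 · 0.00012155 · 0.062456 = 0.024870

0.0249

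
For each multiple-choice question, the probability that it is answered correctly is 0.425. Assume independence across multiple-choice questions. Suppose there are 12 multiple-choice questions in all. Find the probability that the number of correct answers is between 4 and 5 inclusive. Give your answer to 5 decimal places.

0.42119

X ~ Binomial(12, 0.425); P(4 ≤ X ≤ 5) = Σ C(12,k) p^k (1−p)^(12−k) over k:
  k=4: C(12,4)·0.425^4·0.575^8 = 0.1929762
  k=5: C(12,5)·0.425^5·0.575^7 = 0.2282153
Total = 0.4211915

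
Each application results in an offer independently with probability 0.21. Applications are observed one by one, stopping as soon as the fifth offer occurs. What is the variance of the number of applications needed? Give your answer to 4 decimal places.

Y = total applications until the fifth success; negative binomial with r=5, p=0.21.
Var(Y) = r(1−p)/p² = 5·0.79 / 0.21² = 89.569161

89.5692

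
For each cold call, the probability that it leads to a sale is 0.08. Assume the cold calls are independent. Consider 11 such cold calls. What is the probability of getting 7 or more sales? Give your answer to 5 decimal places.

X ~ Binomial(11, 0.08); P(X ≥ 7) = Σ C(11,k) p^k (1−p)^(11−k) over k:
  k=7: C(11,7)·0.08^7·0.92^4 = 0.0000050
  k=8: C(11,8)·0.08^8·0.92^3 = 0.0000002
  k=9: C(11,9)·0.08^9·0.92^2 = 0.0000000
  k=10: C(11,10)·0.08^10·0.92^1 = 0.0000000
  k=11: C(11,11)·0.08^11·0.92^0 = 0.0000000
Total = 0.0000052

0.00001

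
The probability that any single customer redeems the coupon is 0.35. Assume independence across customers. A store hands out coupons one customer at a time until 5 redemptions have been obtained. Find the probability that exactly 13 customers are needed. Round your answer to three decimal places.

0.083

Y = trial on which the fifth success occurs; negative binomial, r=5, p=0.35.
P(Y=13) = C(12,4) · p^5 · (1−p)^8
= 495 · 0.0052522 · 0.031864 = 0.08284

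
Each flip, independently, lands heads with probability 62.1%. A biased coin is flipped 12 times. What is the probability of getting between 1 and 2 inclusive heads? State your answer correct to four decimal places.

0.0017

X ~ Binomial(12, 0.621); P(1 ≤ X ≤ 2) = Σ C(12,k) p^k (1−p)^(12−k) over k:
  k=1: C(12,1)·0.621^1·0.379^11 = 0.000173
  k=2: C(12,2)·0.621^2·0.379^10 = 0.001556
Total = 0.001729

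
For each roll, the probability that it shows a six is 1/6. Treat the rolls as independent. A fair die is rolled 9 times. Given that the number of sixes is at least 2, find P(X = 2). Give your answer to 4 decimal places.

0.6102

X ~ Binomial(9, 0.166667). Want P(X=2 | X≥2) = P(X=2) / P(X≥2).
P(X=2) = C(9,2)·0.166667^2·0.833333^7 = 0.279082
P(X≥2) = 1 − 0.193807 − 0.348852 = 0.457341
Ratio = 0.279082 / 0.457341 = 0.610226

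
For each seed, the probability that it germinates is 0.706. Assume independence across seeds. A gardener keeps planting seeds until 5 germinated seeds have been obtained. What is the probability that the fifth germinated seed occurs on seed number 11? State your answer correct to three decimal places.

Y = trial on which the fifth success occurs; negative binomial, r=5, p=0.706.
P(Y=11) = C(10,4) · p^5 · (1−p)^6
= 210 · 0.1754 · 0.00064578 = 0.02379

0.024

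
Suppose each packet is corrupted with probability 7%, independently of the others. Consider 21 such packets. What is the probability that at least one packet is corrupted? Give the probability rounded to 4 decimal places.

P(at least one) = 1 − P(none) = 1 − (1 − 0.07)^21
= 1 − 0.217842 = 0.782158

0.7822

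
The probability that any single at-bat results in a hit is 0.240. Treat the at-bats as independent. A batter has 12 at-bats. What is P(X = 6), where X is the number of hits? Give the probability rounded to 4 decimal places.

X ~ Binomial(n=12, p=0.24).
P(X=6) = C(12,6) · p^6 · (1−p)^6
= 924 · 0.0001911 · 0.1927 = 0.034027

0.0340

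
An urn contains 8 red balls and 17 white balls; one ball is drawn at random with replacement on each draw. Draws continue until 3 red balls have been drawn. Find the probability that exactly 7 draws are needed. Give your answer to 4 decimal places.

0.1051

Y = trial on which the third success occurs; negative binomial, r=3, p=0.32.
P(Y=7) = C(6,2) · p^3 · (1−p)^4
= 15 · 0.032768 · 0.21381 = 0.105094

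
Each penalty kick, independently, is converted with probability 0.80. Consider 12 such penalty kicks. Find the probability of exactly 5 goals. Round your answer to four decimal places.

X ~ Binomial(n=12, p=0.80).
P(X=5) = C(12,5) · p^5 · (1−p)^7
= 792 · 0.32768 · 1.28e-05 = 0.003322

0.0033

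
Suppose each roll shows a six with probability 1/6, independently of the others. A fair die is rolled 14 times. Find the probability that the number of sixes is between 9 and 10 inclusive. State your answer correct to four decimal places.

0.0001

X ~ Binomial(14, 0.166667); P(9 ≤ X ≤ 10) = Σ C(14,k) p^k (1−p)^(14−k) over k:
  k=9: C(14,9)·0.166667^9·0.833333^5 = 0.000080
  k=10: C(14,10)·0.166667^10·0.833333^4 = 0.000008
Total = 0.000088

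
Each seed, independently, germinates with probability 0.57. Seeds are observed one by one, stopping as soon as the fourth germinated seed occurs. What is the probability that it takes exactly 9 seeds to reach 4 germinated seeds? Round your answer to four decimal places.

Y = trial on which the fourth success occurs; negative binomial, r=4, p=0.57.
P(Y=9) = C(8,3) · p^4 · (1−p)^5
= 56 · 0.10556 · 0.014701 = 0.086902

0.0869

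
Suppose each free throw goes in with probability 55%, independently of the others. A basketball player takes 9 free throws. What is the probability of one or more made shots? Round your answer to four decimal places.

0.9992

P(at least one) = 1 − P(none) = 1 − (1 − 0.55)^9
= 1 − 0.000757 = 0.999243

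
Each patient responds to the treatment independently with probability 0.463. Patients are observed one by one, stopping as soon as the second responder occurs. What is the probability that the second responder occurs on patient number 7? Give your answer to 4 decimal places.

0.0574

Y = trial on which the second success occurs; negative binomial, r=2, p=0.463.
P(Y=7) = C(6,1) · p^2 · (1−p)^5
= 6 · 0.21437 · 0.044655 = 0.057436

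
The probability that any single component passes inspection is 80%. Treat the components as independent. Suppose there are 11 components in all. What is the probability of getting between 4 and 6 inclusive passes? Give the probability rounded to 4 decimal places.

0.0502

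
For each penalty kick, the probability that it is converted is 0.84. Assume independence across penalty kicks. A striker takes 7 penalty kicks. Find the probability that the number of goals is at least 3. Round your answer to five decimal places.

X ~ Binomial(7, 0.84); P(X ≥ 3) = Σ C(7,k) p^k (1−p)^(7−k) over k:
  k=3: C(7,3)·0.84^3·0.16^4 = 0.0135952
  k=4: C(7,4)·0.84^4·0.16^3 = 0.0713748
  k=5: C(7,5)·0.84^5·0.16^2 = 0.2248307
  k=6: C(7,6)·0.84^6·0.16^1 = 0.3934538
  k=7: C(7,7)·0.84^7·0.16^0 = 0.2950903
Total = 0.9983449

0.99834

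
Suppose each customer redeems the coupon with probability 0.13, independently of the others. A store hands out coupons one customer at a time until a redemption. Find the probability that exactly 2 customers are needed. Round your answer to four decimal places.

0.1131

Geometric (trials to first success), p = 0.13.
P(Y = 2) = (1−p)^1 · p = 0.87 · 0.13 = 0.113100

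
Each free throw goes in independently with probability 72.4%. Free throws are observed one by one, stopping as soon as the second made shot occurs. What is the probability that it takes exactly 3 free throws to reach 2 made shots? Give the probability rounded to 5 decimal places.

0.28935

Y = trial on which the second success occurs; negative binomial, r=2, p=0.724.
P(Y=3) = C(2,1) · p^2 · (1−p)^1
= 2 · 0.52418 · 0.276 = 0.2893452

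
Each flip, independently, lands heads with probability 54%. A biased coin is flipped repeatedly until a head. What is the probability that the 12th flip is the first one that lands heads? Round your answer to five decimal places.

0.00011

Geometric (trials to first success), p = 0.54.
P(Y = 12) = (1−p)^11 · p = 0.00019514 · 0.54 = 0.0001054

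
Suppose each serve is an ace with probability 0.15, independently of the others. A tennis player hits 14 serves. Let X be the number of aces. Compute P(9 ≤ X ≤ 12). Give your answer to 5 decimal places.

X ~ Binomial(14, 0.15); P(9 ≤ X ≤ 12) = Σ C(14,k) p^k (1−p)^(14−k) over k:
  k=9: C(14,9)·0.15^9·0.85^5 = 0.0000341
  k=10: C(14,10)·0.15^10·0.85^4 = 0.0000030
  k=11: C(14,11)·0.15^11·0.85^3 = 0.0000002
  k=12: C(14,12)·0.15^12·0.85^2 = 0.0000000
Total = 0.0000374

0.00004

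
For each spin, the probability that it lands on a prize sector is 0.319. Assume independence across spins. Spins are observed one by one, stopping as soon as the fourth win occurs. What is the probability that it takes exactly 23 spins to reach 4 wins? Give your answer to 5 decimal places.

Y = trial on which the fourth success occurs; negative binomial, r=4, p=0.319.
P(Y=23) = C(22,3) · p^4 · (1−p)^19
= 1540 · 0.010355 · 0.00067576 = 0.0107765

0.01078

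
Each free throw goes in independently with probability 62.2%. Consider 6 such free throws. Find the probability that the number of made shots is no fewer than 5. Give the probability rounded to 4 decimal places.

0.2691

X ~ Binomial(6, 0.622); P(X ≥ 5) = Σ C(6,k) p^k (1−p)^(6−k) over k:
  k=5: C(6,5)·0.622^5·0.378^1 = 0.211152
  k=6: C(6,6)·0.622^6·0.378^0 = 0.057908
Total = 0.269060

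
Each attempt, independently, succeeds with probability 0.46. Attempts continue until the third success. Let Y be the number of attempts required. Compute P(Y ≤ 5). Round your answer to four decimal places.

Finishing within 5 attempts ⇔ at least 3 successes in the first 5. With X ~ Binomial(5, 0.46), P(Y ≤ 5) = 1 − P(X ≤ 2).
  k=0: C(5,0)·0.46^0·0.54^5 = 0.045917
  k=1: C(5,1)·0.46^1·0.54^4 = 0.195570
  k=2: C(5,2)·0.46^2·0.54^3 = 0.333194
1 − 0.574681 = 0.425319

0.4253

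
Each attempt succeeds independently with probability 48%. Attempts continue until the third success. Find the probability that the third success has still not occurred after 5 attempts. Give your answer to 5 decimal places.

0.53746

Needing more than 5 attempts ⇔ fewer than 3 successes in the first 5. With X ~ Binomial(5, 0.48), P(Y > 5) = P(X ≤ 2).
  k=0: C(5,0)·0.48^0·0.52^5 = 0.0380204
  k=1: C(5,1)·0.48^1·0.52^4 = 0.1754788
  k=2: C(5,2)·0.48^2·0.52^3 = 0.3239608
P(X ≤ 2) = 0.5374600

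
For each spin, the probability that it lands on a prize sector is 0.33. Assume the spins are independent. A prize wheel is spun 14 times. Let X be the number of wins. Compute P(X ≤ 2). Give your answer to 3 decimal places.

0.110

X ~ Binomial(14, 0.33); P(X ≤ 2) = Σ C(14,k) p^k (1−p)^(14−k) over k:
  k=0: C(14,0)·0.33^0·0.67^14 = 0.00367
  k=1: C(14,1)·0.33^1·0.67^13 = 0.02533
  k=2: C(14,2)·0.33^2·0.67^12 = 0.08109
Total = 0.11009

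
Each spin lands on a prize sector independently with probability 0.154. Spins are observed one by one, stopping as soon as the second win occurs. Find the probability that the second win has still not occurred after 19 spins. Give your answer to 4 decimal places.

0.1859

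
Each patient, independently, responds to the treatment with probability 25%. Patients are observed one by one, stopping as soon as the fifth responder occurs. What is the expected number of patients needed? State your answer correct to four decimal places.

20.0000

Y = total patients until the fifth success; negative binomial with r=5, p=0.25.
E[Y] = r / p = 5 / 0.25 = 20.000000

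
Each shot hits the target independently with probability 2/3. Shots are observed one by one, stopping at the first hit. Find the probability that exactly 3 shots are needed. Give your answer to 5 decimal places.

Geometric (trials to first success), p = 0.666667.
P(Y = 3) = (1−p)^2 · p = 0.11111 · 0.666667 = 0.0740741

0.07407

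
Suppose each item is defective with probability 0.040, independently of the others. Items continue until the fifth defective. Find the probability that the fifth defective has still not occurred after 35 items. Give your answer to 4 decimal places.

Needing more than 35 items ⇔ fewer than 5 successes in the first 35. With X ~ Binomial(35, 0.04), P(Y > 35) = P(X ≤ 4).
  k=0: C(35,0)·0.04^0·0.96^35 = 0.239603
  k=1: C(35,1)·0.04^1·0.96^34 = 0.349422
  k=2: C(35,2)·0.04^2·0.96^33 = 0.247507
  k=3: C(35,3)·0.04^3·0.96^32 = 0.113441
  k=4: C(35,4)·0.04^4·0.96^31 = 0.037814
P(X ≤ 4) = 0.987787

0.9878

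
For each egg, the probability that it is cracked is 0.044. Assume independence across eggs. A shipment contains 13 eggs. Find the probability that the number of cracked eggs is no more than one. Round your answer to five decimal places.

X ~ Binomial(13, 0.044); P(X ≤ 1) = Σ C(13,k) p^k (1−p)^(13−k) over k:
  k=0: C(13,0)·0.044^0·0.956^13 = 0.5571249
  k=1: C(13,1)·0.044^1·0.956^12 = 0.3333425
Total = 0.8904675

0.89047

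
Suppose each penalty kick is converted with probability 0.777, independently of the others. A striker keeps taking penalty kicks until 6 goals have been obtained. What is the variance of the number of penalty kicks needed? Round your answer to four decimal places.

2.2162

Y = total penalty kicks until the sixth success; negative binomial with r=6, p=0.777.
Var(Y) = r(1−p)/p² = 6·0.223 / 0.777² = 2.216226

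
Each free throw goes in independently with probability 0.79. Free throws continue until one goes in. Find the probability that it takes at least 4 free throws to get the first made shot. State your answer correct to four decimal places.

0.0093

Y = number of free throws to the first success; geometric, p = 0.79.
P(Y > 3) = P(first 3 all fail) = (1−p)^3 = 0.009261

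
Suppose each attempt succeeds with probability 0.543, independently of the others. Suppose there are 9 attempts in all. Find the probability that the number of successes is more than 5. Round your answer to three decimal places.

0.345

X ~ Binomial(9, 0.543); P(X ≥ 6) = Σ C(9,k) p^k (1−p)^(9−k) over k:
  k=6: C(9,6)·0.543^6·0.457^3 = 0.20551
  k=7: C(9,7)·0.543^7·0.457^2 = 0.10465
  k=8: C(9,8)·0.543^8·0.457^1 = 0.03109
  k=9: C(9,9)·0.543^9·0.457^0 = 0.00410
Total = 0.34535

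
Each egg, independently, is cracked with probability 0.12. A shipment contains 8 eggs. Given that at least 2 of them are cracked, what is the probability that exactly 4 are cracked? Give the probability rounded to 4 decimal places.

X ~ Binomial(8, 0.12). Want P(X=4 | X≥2) = P(X=4) / P(X≥2).
P(X=4) = C(8,4)·0.12^4·0.88^4 = 0.008705
P(X≥2) = 1 − 0.359635 − 0.392329 = 0.248037
Ratio = 0.008705 / 0.248037 = 0.035094

0.0351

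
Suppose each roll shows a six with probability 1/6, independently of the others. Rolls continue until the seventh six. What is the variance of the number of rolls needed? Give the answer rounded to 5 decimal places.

Y = total rolls until the seventh success; negative binomial with r=7, p=0.166667.
Var(Y) = r(1−p)/p² = 7·0.833333 / 0.166667² = 210.0000000

210.00000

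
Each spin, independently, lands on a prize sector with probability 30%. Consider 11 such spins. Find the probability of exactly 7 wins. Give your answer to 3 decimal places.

0.017

X ~ Binomial(n=11, p=0.30).
P(X=7) = C(11,7) · p^7 · (1−p)^4
= 330 · 0.0002187 · 0.2401 = 0.01733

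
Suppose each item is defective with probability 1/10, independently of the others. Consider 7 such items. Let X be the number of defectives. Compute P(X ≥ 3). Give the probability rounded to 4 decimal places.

0.0257

X ~ Binomial(7, 0.10); P(X ≥ 3) = Σ C(7,k) p^k (1−p)^(7−k) over k:
  k=3: C(7,3)·0.10^3·0.90^4 = 0.022964
  k=4: C(7,4)·0.10^4·0.90^3 = 0.002551
  k=5: C(7,5)·0.10^5·0.90^2 = 0.000170
  k=6: C(7,6)·0.10^6·0.90^1 = 0.000006
  k=7: C(7,7)·0.10^7·0.90^0 = 0.000000
Total = 0.025691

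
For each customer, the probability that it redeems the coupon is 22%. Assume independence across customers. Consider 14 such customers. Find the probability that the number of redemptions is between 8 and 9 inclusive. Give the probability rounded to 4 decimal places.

X ~ Binomial(14, 0.22); P(8 ≤ X ≤ 9) = Σ C(14,k) p^k (1−p)^(14−k) over k:
  k=8: C(14,8)·0.22^8·0.78^6 = 0.003711
  k=9: C(14,9)·0.22^9·0.78^5 = 0.000698
Total = 0.004409

0.0044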